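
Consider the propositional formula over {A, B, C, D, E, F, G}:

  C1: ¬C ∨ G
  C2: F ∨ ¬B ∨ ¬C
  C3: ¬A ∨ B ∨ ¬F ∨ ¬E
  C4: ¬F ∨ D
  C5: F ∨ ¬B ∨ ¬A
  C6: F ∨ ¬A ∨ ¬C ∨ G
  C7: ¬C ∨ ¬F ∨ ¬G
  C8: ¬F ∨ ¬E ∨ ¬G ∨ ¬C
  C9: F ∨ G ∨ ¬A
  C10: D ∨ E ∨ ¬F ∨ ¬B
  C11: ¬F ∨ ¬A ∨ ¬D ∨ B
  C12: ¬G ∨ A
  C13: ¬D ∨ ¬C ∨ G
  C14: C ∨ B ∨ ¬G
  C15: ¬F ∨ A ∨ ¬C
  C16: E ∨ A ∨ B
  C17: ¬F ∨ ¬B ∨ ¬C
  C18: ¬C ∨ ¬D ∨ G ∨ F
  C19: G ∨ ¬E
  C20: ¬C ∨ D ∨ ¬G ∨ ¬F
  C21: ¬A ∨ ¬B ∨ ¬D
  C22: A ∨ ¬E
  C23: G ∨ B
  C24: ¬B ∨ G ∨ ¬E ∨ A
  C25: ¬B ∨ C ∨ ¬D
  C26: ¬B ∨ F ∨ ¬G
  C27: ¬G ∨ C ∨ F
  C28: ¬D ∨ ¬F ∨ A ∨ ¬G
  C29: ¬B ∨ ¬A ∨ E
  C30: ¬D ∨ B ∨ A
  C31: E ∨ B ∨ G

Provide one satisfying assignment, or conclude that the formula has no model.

A: True; B: False; C: True; D: True; E: False; F: False; G: True

Case C = True:
The clause (G) is unit, so G = True.
The clause (¬F) is unit, so F = False.
The clause (¬B) is unit, so B = False.
The clause (A) is unit, so A = True.
Every clause is now satisfied; D, E are unconstrained.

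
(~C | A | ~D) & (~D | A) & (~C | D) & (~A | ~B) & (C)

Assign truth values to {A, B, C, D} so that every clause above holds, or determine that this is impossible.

From the singleton clause (C), C = 1.
From the singleton clause (D), D = 1.
From the singleton clause (A), A = 1.
From the singleton clause (~B), B = 0.
All clauses are satisfied.

A=1, B=0, C=1, D=1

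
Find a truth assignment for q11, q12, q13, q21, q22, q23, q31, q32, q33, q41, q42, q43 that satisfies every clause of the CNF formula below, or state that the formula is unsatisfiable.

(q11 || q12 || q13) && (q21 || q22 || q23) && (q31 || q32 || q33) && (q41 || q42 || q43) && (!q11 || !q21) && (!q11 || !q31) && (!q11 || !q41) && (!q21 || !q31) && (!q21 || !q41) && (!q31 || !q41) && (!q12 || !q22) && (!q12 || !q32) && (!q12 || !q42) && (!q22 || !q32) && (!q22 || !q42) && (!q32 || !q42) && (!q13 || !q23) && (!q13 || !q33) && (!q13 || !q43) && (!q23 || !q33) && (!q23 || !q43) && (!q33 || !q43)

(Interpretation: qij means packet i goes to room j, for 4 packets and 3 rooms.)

UNSATISFIABLE

Case q11 = false:
Case q12 = true:
Unit clause (!q22) forces q22 = false.
Unit clause (!q32) forces q32 = false.
Unit clause (!q42) forces q42 = false.
Case q21 = true:
Unit clause (!q31) forces q31 = false.
Unit clause (q33) forces q33 = true.
Unit clause (!q41) forces q41 = false.
Unit clause (q43) forces q43 = true.
That conflicts with the unit clause (!q43).
Undo q21 and try q21 = false.
Unit clause (q23) forces q23 = true.
Unit clause (!q13) forces q13 = false.
Unit clause (!q33) forces q33 = false.
Unit clause (q31) forces q31 = true.
Unit clause (!q41) forces q41 = false.
Unit clause (q43) forces q43 = true.
That conflicts with the unit clause (!q43).
Neither q21 = true nor q21 = false works.
Undo q12 and try q12 = false.
Unit clause (q13) forces q13 = true.
Unit clause (!q23) forces q23 = false.
Unit clause (!q33) forces q33 = false.
Unit clause (!q43) forces q43 = false.
Case q21 = true:
Unit clause (!q31) forces q31 = false.
Unit clause (q32) forces q32 = true.
Unit clause (!q41) forces q41 = false.
Unit clause (q42) forces q42 = true.
That conflicts with the unit clause (!q42).
Undo q21 and try q21 = false.
Unit clause (q22) forces q22 = true.
Unit clause (!q32) forces q32 = false.
Unit clause (q31) forces q31 = true.
Unit clause (!q41) forces q41 = false.
Unit clause (q42) forces q42 = true.
That conflicts with the unit clause (!q42).
Neither q21 = true nor q21 = false works.
Neither q12 = true nor q12 = false works.
Undo q11 and try q11 = true.
Unit clause (!q21) forces q21 = false.
Unit clause (!q31) forces q31 = false.
Unit clause (!q41) forces q41 = false.
Case q22 = true:
Unit clause (!q12) forces q12 = false.
Unit clause (!q32) forces q32 = false.
Unit clause (q33) forces q33 = true.
Unit clause (!q42) forces q42 = false.
Unit clause (q43) forces q43 = true.
That conflicts with the unit clause (!q43).
Undo q22 and try q22 = false.
Unit clause (q23) forces q23 = true.
Unit clause (!q13) forces q13 = false.
Unit clause (!q33) forces q33 = false.
Unit clause (q32) forces q32 = true.
Unit clause (!q12) forces q12 = false.
Unit clause (!q42) forces q42 = false.
Unit clause (q43) forces q43 = true.
That conflicts with the unit clause (!q43).
Neither q22 = true nor q22 = false works.
Neither q11 = true nor q11 = false works.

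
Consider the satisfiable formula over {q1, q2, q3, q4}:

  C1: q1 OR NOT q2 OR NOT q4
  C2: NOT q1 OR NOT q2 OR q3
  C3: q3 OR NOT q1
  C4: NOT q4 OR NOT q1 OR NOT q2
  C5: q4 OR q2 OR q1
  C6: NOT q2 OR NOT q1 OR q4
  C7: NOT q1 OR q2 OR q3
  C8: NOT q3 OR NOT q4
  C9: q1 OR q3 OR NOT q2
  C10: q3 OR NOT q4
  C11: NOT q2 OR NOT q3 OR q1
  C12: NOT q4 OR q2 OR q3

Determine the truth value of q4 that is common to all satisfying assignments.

False

Suppose q4 = true.
From the singleton clause (NOT q3), q3 = false.
Now (q3) is unsatisfied and unit — conflict.
So every satisfying assignment has q4 = False.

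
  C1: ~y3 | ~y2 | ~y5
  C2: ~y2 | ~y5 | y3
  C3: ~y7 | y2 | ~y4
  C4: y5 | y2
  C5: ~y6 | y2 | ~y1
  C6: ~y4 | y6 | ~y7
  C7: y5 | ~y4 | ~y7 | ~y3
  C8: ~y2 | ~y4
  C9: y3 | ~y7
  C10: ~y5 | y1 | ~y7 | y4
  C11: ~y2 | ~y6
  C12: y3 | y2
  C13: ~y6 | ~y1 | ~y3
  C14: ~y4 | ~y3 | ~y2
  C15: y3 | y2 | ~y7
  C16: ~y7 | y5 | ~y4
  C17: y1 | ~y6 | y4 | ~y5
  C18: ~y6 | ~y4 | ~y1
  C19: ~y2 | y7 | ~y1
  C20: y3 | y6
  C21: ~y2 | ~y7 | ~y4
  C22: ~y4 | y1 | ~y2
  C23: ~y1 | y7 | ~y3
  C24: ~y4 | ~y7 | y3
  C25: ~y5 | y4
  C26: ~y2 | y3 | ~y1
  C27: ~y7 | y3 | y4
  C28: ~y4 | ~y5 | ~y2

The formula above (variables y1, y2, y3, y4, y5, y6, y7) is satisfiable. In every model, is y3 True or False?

Suppose y3 = 0.
Unit clause (~y7) forces y7 = 0.
Unit clause (y2) forces y2 = 1.
Unit clause (~y5) forces y5 = 0.
Unit clause (~y4) forces y4 = 0.
Unit clause (~y6) forces y6 = 0.
That conflicts with the unit clause (y6).
So every satisfying assignment has y3 = True.

True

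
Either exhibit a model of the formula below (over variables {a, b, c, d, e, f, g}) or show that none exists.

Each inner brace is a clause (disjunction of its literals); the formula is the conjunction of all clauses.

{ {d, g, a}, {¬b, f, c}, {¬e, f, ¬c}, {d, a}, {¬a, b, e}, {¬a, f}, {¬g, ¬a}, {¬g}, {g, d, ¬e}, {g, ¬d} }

a ↦ True, b ↦ True, c ↦ False, d ↦ False, e ↦ False, f ↦ True, g ↦ False

The clause (¬g) is unit, so g = False.
The clause (¬d) is unit, so d = False.
The clause (a) is unit, so a = True.
The clause (f) is unit, so f = True.
The clause (¬e) is unit, so e = False.
The clause (b) is unit, so b = True.
All clauses hold; c can take either value.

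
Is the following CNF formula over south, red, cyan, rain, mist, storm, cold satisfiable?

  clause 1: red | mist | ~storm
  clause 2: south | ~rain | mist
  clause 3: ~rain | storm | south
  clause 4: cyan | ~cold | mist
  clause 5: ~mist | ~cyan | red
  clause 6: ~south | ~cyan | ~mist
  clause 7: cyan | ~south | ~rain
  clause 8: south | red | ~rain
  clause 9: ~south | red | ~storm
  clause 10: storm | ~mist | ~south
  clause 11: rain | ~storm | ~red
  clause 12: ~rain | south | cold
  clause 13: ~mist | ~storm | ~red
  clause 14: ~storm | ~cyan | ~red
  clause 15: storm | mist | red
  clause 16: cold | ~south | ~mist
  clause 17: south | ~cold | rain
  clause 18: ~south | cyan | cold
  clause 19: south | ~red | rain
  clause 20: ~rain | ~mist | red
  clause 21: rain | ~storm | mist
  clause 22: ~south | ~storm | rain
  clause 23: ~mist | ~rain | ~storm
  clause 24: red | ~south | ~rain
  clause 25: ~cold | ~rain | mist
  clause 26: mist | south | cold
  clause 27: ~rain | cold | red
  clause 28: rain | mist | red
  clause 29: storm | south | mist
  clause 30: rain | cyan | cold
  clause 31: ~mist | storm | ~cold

Case red = 1:
Case rain = 1:
Case south = 1:
The clause (cyan) is unit, so cyan = 1.
The clause (~mist) is unit, so mist = 0.
The clause (~storm) is unit, so storm = 0.
The clause (~cold) is unit, so cold = 0.
Every clause now holds.
A satisfying assignment: south ↦ 1,  red ↦ 1,  cyan ↦ 1,  rain ↦ 1,  mist ↦ 0,  storm ↦ 0,  cold ↦ 0.

Satisfiable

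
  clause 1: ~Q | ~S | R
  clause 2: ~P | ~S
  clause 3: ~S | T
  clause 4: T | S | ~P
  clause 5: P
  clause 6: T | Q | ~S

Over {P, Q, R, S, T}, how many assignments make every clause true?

There are 2^5 = 32 truth assignments over (P, Q, R, S, T).
Split on S. With S = 1, the clauses containing S are satisfied and ~S drops from the rest; 0 of the 2^4 = 16 assignments to the other variables satisfy what remains.
With S = 0, by the same count on the reduced clause set, 4 assignments work.
Total: 0 + 4 = 4.

4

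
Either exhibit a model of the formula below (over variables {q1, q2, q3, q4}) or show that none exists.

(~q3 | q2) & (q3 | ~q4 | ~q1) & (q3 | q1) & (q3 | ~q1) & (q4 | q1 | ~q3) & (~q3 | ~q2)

UNSATISFIABLE

Try q3 = 0.
Unit clause (q1) forces q1 = 1.
That conflicts with the unit clause (~q1).
Backtrack on q3: now try q3 = 1.
Unit clause (q2) forces q2 = 1.
That conflicts with the unit clause (~q2).
Neither q3 = 1 nor q3 = 0 works.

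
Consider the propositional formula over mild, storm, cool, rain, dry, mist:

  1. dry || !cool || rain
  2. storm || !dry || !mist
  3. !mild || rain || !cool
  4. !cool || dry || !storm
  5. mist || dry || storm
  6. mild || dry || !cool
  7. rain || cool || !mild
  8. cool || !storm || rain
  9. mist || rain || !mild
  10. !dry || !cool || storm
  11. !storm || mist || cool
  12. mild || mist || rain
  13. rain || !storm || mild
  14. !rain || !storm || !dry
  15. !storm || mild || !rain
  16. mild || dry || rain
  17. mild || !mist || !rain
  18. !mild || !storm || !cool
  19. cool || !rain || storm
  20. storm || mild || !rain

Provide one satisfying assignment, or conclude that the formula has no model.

mild: true,  storm: false,  cool: true,  rain: true,  dry: false,  mist: true

Case dry = false:
Case cool = true:
Unit clause (rain) forces rain = true.
Unit clause (!storm) forces storm = false.
Unit clause (mist) forces mist = true.
Unit clause (mild) forces mild = true.
This assignment satisfies each clause.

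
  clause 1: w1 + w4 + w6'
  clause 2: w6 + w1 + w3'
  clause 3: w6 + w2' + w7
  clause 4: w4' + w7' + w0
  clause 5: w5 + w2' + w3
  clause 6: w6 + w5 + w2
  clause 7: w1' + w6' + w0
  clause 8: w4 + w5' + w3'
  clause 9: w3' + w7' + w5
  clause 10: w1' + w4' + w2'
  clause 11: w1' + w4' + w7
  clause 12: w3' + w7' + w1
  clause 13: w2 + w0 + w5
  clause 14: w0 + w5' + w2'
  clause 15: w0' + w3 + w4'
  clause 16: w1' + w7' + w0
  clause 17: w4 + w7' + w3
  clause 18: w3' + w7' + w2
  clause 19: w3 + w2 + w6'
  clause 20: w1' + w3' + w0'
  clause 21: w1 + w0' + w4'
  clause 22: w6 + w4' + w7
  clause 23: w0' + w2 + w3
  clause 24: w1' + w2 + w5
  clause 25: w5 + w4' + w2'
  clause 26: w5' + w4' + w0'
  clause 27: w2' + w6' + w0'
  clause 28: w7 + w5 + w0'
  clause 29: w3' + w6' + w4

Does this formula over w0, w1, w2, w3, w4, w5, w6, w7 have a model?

Try w1 = 0.
Try w4 = 0.
Unit clause (w6') forces w6 = 0.
Unit clause (w3') forces w3 = 0.
Unit clause (w7') forces w7 = 0.
Unit clause (w2') forces w2 = 0.
Unit clause (w5) forces w5 = 1.
Unit clause (w0') forces w0 = 0.
All clauses are satisfied.
A satisfying assignment: w0=0, w1=0, w2=0, w3=0, w4=0, w5=1, w6=0, w7=0.

Satisfiable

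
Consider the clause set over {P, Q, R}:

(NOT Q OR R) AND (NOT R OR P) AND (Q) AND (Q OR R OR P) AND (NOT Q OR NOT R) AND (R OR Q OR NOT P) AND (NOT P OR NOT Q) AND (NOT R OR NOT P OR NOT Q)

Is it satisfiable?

No, unsatisfiable

Unit clause (Q) forces Q = true.
Unit clause (R) forces R = true.
Now (NOT R) is unsatisfied and unit — conflict.
No assignment satisfies every clause.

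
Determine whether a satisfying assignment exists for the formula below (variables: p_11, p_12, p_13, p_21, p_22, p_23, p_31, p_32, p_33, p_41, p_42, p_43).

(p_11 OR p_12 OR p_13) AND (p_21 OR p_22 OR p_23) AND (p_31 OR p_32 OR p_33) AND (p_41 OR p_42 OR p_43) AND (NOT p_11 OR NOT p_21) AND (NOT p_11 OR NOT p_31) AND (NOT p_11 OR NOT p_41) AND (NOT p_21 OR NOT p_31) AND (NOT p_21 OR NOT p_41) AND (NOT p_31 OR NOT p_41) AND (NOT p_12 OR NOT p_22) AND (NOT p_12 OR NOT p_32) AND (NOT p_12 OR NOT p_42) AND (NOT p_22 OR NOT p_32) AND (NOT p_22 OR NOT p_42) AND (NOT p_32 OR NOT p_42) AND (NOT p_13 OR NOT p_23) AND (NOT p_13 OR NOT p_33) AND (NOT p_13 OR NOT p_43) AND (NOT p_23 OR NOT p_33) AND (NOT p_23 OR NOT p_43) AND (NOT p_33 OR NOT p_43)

Try p_11 = false.
Try p_12 = true.
(NOT p_22) alone gives p_22 = false.
(NOT p_32) alone gives p_32 = false.
(NOT p_42) alone gives p_42 = false.
Try p_21 = true.
(NOT p_31) alone gives p_31 = false.
(p_33) alone gives p_33 = true.
(NOT p_41) alone gives p_41 = false.
(p_43) alone gives p_43 = true.
But (NOT p_43) is also a unit clause — contradiction.
So p_21 must be the other value — set p_21 = false.
(p_23) alone gives p_23 = true.
(NOT p_13) alone gives p_13 = false.
(NOT p_33) alone gives p_33 = false.
(p_31) alone gives p_31 = true.
(NOT p_41) alone gives p_41 = false.
(p_43) alone gives p_43 = true.
But (NOT p_43) is also a unit clause — contradiction.
Neither p_21 = true nor p_21 = false works.
So p_12 must be the other value — set p_12 = false.
(p_13) alone gives p_13 = true.
(NOT p_23) alone gives p_23 = false.
(NOT p_33) alone gives p_33 = false.
(NOT p_43) alone gives p_43 = false.
Try p_21 = true.
(NOT p_31) alone gives p_31 = false.
(p_32) alone gives p_32 = true.
(NOT p_41) alone gives p_41 = false.
(p_42) alone gives p_42 = true.
But (NOT p_42) is also a unit clause — contradiction.
So p_21 must be the other value — set p_21 = false.
(p_22) alone gives p_22 = true.
(NOT p_32) alone gives p_32 = false.
(p_31) alone gives p_31 = true.
(NOT p_41) alone gives p_41 = false.
(p_42) alone gives p_42 = true.
But (NOT p_42) is also a unit clause — contradiction.
Neither p_21 = true nor p_21 = false works.
Neither p_12 = true nor p_12 = false works.
So p_11 must be the other value — set p_11 = true.
(NOT p_21) alone gives p_21 = false.
(NOT p_31) alone gives p_31 = false.
(NOT p_41) alone gives p_41 = false.
Try p_22 = true.
(NOT p_12) alone gives p_12 = false.
(NOT p_32) alone gives p_32 = false.
(p_33) alone gives p_33 = true.
(NOT p_42) alone gives p_42 = false.
(p_43) alone gives p_43 = true.
But (NOT p_43) is also a unit clause — contradiction.
So p_22 must be the other value — set p_22 = false.
(p_23) alone gives p_23 = true.
(NOT p_13) alone gives p_13 = false.
(NOT p_33) alone gives p_33 = false.
(p_32) alone gives p_32 = true.
(NOT p_12) alone gives p_12 = false.
(NOT p_42) alone gives p_42 = false.
(p_43) alone gives p_43 = true.
But (NOT p_43) is also a unit clause — contradiction.
Neither p_22 = true nor p_22 = false works.
Neither p_11 = true nor p_11 = false works.
No assignment satisfies every clause.

No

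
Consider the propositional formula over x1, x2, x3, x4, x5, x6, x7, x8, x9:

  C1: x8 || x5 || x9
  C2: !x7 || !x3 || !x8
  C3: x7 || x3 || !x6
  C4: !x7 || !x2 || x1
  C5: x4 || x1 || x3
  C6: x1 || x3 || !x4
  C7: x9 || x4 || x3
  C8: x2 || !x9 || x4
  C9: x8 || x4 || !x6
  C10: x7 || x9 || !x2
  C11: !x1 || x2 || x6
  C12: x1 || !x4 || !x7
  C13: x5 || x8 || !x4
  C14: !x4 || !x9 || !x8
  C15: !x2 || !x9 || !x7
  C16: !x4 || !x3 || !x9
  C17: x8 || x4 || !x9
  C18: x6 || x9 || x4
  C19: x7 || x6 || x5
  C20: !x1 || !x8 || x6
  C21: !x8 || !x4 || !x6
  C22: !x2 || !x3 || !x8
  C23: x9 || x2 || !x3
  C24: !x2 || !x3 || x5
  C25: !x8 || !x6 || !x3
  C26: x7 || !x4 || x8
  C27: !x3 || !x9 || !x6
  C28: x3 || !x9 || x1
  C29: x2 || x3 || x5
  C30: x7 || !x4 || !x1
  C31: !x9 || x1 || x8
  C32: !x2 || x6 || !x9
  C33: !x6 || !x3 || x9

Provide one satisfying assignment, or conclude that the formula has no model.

x1: true, x2: true, x3: true, x4: true, x5: true, x6: false, x7: true, x8: false, x9: false

Try x8 = false.
Try x5 = true.
Try x4 = true.
The clause (x7) is unit, so x7 = true.
The clause (x1) is unit, so x1 = true.
Try x2 = true.
The clause (!x9) is unit, so x9 = false.
Try x6 = false.
No clause remains; x3 is free.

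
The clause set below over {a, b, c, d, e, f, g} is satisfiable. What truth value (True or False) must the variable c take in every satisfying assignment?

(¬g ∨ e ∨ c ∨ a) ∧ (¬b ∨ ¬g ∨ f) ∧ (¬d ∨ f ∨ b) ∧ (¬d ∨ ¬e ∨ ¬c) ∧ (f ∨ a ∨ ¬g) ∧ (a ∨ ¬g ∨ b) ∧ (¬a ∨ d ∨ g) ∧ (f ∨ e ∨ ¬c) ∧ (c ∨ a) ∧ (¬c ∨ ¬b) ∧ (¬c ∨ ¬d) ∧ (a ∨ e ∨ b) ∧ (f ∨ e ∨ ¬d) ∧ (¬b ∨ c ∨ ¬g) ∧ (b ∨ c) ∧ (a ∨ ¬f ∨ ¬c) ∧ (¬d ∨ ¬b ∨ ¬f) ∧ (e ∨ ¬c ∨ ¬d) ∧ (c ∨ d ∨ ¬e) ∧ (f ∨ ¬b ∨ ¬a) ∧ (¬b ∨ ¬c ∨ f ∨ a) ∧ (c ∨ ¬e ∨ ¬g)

Suppose c = False.
(a) alone gives a = True.
(b) alone gives b = True.
(¬g) alone gives g = False.
(d) alone gives d = True.
(¬f) alone gives f = False.
That conflicts with the unit clause (f).
So every satisfying assignment has c = True.

True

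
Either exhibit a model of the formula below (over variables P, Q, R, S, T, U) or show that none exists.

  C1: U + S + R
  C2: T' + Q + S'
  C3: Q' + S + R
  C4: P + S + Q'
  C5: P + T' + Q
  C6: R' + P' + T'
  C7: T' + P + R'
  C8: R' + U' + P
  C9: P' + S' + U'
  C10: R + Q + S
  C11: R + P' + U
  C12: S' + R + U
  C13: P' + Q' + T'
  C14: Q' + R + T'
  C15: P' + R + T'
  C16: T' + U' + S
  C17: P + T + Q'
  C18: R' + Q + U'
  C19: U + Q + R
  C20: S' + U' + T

Try U = 0.
Try S = 0.
The clause (R) is unit, so R = 1.
Try P = 1.
The clause (T') is unit, so T = 0.
Every clause is now satisfied; Q is unconstrained.

P=1, Q=0, R=1, S=0, T=0, U=0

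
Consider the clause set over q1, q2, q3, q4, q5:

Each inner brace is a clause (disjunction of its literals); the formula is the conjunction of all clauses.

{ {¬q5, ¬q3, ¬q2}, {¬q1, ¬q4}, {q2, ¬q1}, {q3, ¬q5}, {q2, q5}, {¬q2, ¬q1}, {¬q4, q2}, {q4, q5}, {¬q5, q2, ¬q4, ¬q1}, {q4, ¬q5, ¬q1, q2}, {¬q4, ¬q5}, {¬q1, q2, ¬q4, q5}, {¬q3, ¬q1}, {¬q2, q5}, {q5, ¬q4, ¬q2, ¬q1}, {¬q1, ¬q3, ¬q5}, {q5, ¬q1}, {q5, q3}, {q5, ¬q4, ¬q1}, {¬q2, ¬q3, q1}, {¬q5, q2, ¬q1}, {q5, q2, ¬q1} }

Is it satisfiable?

Branch on q1: set q1 = False.
Branch on q3: set q3 = True.
From the singleton clause (¬q2), q2 = False.
From the singleton clause (q5), q5 = True.
From the singleton clause (¬q4), q4 = False.
All clauses are satisfied.
A satisfying assignment: q1: False, q2: False, q3: True, q4: False, q5: True.

Yes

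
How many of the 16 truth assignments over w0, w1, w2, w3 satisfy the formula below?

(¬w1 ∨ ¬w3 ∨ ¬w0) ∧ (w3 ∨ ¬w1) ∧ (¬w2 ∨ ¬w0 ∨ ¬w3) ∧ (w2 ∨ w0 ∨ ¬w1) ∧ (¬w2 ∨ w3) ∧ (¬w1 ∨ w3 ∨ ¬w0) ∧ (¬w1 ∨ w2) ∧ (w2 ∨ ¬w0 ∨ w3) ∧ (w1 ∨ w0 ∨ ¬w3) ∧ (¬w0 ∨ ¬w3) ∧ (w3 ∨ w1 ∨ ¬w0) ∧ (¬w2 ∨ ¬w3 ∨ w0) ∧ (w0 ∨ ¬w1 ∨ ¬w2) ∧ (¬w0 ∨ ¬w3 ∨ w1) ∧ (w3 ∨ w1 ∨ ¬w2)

There are 2^4 = 16 truth assignments over (w0, w1, w2, w3).
Check each against the 15 clauses (columns in the order w0, w1, w2, w3):
  F F F F  ✓ satisfies all
  F F F T  ✗ fails (w1 ∨ w0 ∨ ¬w3)
  F F T F  ✗ fails (¬w2 ∨ w3)
  F F T T  ✗ fails (w1 ∨ w0 ∨ ¬w3)
  F T F F  ✗ fails (w3 ∨ ¬w1)
  F T F T  ✗ fails (w2 ∨ w0 ∨ ¬w1)
  F T T F  ✗ fails (w3 ∨ ¬w1)
  F T T T  ✗ fails (¬w2 ∨ ¬w3 ∨ w0)
  T F F F  ✗ fails (w2 ∨ ¬w0 ∨ w3)
  T F F T  ✗ fails (¬w0 ∨ ¬w3)
  T F T F  ✗ fails (¬w2 ∨ w3)
  T F T T  ✗ fails (¬w2 ∨ ¬w0 ∨ ¬w3)
  T T F F  ✗ fails (w3 ∨ ¬w1)
  T T F T  ✗ fails (¬w1 ∨ ¬w3 ∨ ¬w0)
  T T T F  ✗ fails (w3 ∨ ¬w1)
  T T T T  ✗ fails (¬w1 ∨ ¬w3 ∨ ¬w0)
1 of the 16 rows is a model.

1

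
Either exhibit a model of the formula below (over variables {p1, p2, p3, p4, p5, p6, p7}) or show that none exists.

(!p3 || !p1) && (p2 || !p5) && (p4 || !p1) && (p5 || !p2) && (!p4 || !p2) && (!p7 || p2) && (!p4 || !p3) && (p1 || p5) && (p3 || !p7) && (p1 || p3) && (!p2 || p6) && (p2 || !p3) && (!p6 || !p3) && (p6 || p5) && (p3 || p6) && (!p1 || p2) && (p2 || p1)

UNSATISFIABLE

Case p3 = false:
From the singleton clause (!p7), p7 = false.
From the singleton clause (p1), p1 = true.
From the singleton clause (p4), p4 = true.
From the singleton clause (!p2), p2 = false.
That conflicts with the unit clause (p2).
So p3 must be the other value — set p3 = true.
From the singleton clause (!p1), p1 = false.
From the singleton clause (!p4), p4 = false.
From the singleton clause (p5), p5 = true.
From the singleton clause (p2), p2 = true.
From the singleton clause (p6), p6 = true.
That conflicts with the unit clause (!p6).
Either choice for p3 ends in contradiction.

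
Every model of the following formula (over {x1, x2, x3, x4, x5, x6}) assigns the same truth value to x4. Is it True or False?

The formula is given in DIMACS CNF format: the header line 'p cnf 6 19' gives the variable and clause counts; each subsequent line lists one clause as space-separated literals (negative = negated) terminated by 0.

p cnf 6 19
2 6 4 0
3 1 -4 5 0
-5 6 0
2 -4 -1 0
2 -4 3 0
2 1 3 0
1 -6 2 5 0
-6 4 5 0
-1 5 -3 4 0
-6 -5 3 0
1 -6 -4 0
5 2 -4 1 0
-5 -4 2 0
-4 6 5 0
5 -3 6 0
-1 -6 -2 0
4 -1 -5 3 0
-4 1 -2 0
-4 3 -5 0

Suppose x4 = True.
Suppose x5 = False.
Unit clause (x6) forces x6 = True.
Unit clause (x1) forces x1 = True.
Unit clause (x2) forces x2 = True.
Now (¬x2) is unsatisfied and unit — conflict.
So x5 must be the other value — set x5 = True.
Unit clause (x6) forces x6 = True.
Unit clause (x3) forces x3 = True.
Unit clause (x1) forces x1 = True.
Unit clause (x2) forces x2 = True.
Now (¬x2) is unsatisfied and unit — conflict.
Both values of x5 lead to a conflict.
So every satisfying assignment has x4 = False.

False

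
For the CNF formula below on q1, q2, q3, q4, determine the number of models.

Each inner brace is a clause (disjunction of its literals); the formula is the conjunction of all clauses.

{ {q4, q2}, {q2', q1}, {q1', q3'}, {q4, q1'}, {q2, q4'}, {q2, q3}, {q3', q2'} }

There are 2^4 = 16 truth assignments over (q1, q2, q3, q4).
Split on q1. With q1 = 1, the clauses containing q1 are satisfied and q1' drops from the rest; 1 of the 2^3 = 8 assignments to the other variables satisfy what remains.
With q1 = 0, by the same count on the reduced clause set, 0 assignments work.
Total: 1 + 0 = 1.

1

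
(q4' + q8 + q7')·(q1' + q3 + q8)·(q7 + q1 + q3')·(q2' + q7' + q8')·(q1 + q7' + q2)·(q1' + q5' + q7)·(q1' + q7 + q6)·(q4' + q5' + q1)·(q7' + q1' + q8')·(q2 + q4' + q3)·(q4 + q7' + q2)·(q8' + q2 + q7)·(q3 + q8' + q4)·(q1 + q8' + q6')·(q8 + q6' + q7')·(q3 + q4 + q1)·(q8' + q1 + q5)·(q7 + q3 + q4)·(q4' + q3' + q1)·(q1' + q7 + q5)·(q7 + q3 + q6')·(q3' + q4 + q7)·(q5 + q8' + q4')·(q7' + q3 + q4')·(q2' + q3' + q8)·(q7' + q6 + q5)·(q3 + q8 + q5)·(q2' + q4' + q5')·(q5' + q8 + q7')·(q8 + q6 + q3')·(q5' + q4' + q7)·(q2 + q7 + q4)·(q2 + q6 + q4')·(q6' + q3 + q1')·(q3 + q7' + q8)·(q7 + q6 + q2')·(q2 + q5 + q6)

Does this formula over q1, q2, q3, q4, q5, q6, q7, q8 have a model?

Unsatisfiable

Try q4 = 0.
Try q7 = 0.
From the singleton clause (q3), q3 = 1.
That conflicts with the unit clause (q3').
Undo q7 and try q7 = 1.
From the singleton clause (q2), q2 = 1.
From the singleton clause (q8'), q8 = 0.
From the singleton clause (q6'), q6 = 0.
From the singleton clause (q3'), q3 = 0.
That conflicts with the unit clause (q3).
Both values of q7 lead to a conflict.
Undo q4 and try q4 = 1.
Try q8 = 1.
From the singleton clause (q5), q5 = 1.
From the singleton clause (q1), q1 = 1.
From the singleton clause (q7), q7 = 1.
That conflicts with the unit clause (q7').
Undo q8 and try q8 = 0.
From the singleton clause (q7'), q7 = 0.
From the singleton clause (q5'), q5 = 0.
From the singleton clause (q1'), q1 = 0.
From the singleton clause (q3'), q3 = 0.
That conflicts with the unit clause (q3).
Both values of q8 lead to a conflict.
Both values of q4 lead to a conflict.
No assignment satisfies every clause.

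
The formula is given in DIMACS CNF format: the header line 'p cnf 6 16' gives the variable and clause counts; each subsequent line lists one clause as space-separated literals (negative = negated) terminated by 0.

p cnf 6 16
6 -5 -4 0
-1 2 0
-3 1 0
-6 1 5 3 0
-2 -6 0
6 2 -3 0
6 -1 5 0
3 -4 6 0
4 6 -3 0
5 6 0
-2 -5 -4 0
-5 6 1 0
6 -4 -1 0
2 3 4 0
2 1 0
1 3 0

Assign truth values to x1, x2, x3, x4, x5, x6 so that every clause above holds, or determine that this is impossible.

x1=True,  x2=True,  x3=False,  x4=False,  x5=True,  x6=False

Case x1 = True:
From the singleton clause (x2), x2 = True.
From the singleton clause (¬x6), x6 = False.
From the singleton clause (x5), x5 = True.
From the singleton clause (¬x4), x4 = False.
From the singleton clause (¬x3), x3 = False.
All clauses are satisfied.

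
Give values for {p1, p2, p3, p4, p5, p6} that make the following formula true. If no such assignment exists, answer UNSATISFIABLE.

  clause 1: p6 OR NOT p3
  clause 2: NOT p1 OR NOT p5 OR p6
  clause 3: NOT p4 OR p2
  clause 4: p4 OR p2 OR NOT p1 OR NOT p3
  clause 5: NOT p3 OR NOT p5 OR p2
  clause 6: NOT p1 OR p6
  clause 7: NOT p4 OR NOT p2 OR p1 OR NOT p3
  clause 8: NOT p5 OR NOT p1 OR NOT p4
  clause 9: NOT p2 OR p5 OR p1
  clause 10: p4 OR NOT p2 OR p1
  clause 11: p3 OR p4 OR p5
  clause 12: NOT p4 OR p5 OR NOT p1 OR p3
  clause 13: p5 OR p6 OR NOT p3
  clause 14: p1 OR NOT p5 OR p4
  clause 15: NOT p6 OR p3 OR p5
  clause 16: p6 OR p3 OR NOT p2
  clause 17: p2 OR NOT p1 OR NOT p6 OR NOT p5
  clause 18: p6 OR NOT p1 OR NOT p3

Case p6 = true:
Case p4 = true:
From the singleton clause (p2), p2 = true.
Case p1 = true:
From the singleton clause (NOT p5), p5 = false.
From the singleton clause (p3), p3 = true.
All clauses are satisfied.

p1: true, p2: true, p3: true, p4: true, p5: false, p6: true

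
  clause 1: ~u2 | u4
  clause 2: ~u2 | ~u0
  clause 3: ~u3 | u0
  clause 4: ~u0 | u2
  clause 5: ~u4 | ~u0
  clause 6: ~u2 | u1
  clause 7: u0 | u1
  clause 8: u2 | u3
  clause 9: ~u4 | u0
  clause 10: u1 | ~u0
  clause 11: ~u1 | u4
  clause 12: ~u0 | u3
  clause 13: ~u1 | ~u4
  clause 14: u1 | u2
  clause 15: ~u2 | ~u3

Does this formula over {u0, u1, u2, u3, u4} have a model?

No

Try u2 = 0.
The clause (~u0) is unit, so u0 = 0.
The clause (~u3) is unit, so u3 = 0.
That conflicts with the unit clause (u3).
That branch fails; take u2 = 1 instead.
The clause (u4) is unit, so u4 = 1.
The clause (~u0) is unit, so u0 = 0.
That conflicts with the unit clause (u0).
Neither u2 = 1 nor u2 = 0 works.
No assignment satisfies every clause.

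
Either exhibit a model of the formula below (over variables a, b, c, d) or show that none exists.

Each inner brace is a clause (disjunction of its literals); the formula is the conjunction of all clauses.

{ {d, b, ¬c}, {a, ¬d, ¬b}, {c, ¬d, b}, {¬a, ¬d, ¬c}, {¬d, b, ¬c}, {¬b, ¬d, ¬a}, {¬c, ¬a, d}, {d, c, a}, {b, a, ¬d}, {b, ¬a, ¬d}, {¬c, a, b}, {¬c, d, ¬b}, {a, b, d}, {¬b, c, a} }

a ↦ True; b ↦ False; c ↦ False; d ↦ False

Try d = False.
Try b = False.
From the singleton clause (¬c), c = False.
From the singleton clause (a), a = True.
Every clause now holds.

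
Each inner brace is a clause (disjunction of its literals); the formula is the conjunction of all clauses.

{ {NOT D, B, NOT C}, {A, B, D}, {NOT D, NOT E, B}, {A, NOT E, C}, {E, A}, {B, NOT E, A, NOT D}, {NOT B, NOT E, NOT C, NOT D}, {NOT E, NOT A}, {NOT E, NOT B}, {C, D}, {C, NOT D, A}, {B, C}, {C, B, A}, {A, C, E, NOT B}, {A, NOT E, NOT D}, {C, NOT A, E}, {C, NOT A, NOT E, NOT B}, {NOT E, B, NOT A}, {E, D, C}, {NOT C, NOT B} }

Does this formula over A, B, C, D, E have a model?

Branch on E: set E = false.
(A) alone gives A = true.
(C) alone gives C = true.
(NOT B) alone gives B = false.
(NOT D) alone gives D = false.
Every clause now holds.
A satisfying assignment: A: true; B: false; C: true; D: false; E: false.

Yes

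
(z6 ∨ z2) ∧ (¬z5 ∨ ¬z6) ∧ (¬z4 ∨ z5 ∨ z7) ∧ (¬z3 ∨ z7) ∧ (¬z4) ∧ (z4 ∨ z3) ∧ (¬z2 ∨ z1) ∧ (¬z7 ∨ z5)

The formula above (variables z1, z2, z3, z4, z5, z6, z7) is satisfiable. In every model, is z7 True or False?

Suppose z7 = False.
The clause (¬z3) is unit, so z3 = False.
The clause (¬z4) is unit, so z4 = False.
Now (z4) is unsatisfied and unit — conflict.
So every satisfying assignment has z7 = True.

True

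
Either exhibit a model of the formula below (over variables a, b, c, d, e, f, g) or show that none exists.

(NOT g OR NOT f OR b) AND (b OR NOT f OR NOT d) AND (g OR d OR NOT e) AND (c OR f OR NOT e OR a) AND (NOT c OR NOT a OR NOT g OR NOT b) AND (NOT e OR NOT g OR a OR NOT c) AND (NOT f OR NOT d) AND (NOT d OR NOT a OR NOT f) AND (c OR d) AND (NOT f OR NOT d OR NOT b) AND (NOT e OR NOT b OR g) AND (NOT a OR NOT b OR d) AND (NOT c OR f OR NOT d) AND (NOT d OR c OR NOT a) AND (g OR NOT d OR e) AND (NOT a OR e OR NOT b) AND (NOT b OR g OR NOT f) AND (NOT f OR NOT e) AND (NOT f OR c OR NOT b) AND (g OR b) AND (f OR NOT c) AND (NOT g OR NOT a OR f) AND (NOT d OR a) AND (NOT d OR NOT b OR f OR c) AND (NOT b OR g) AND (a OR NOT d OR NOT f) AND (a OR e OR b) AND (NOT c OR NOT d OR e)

Branch on f: set f = true.
(NOT d) alone gives d = false.
(c) alone gives c = true.
(NOT e) alone gives e = false.
Branch on g: set g = true.
(b) alone gives b = true.
(NOT a) alone gives a = false.
Every clause now holds.

a=false; b=true; c=true; d=false; e=false; f=true; g=true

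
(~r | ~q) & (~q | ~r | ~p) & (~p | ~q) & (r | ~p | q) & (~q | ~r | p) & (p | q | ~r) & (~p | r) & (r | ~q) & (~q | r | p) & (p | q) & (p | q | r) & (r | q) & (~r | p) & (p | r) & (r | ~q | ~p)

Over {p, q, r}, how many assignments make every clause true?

There are 2^3 = 8 truth assignments over (p, q, r).
Check each against the 15 clauses (columns in the order p, q, r):
  F F F  ✗ fails (p | q)
  F F T  ✗ fails (p | q | ~r)
  F T F  ✗ fails (r | ~q)
  F T T  ✗ fails (~r | ~q)
  T F F  ✗ fails (r | ~p | q)
  T F T  ✓ satisfies all
  T T F  ✗ fails (~p | ~q)
  T T T  ✗ fails (~r | ~q)
1 of the 8 rows is a model.

1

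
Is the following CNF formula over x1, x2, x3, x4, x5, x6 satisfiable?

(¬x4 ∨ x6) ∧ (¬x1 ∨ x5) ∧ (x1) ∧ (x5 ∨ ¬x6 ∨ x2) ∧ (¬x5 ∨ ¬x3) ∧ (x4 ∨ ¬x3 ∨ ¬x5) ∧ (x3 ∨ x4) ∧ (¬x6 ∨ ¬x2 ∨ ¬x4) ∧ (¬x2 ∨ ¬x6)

(x1) alone gives x1 = True.
(x5) alone gives x5 = True.
(¬x3) alone gives x3 = False.
(x4) alone gives x4 = True.
(x6) alone gives x6 = True.
(¬x2) alone gives x2 = False.
Every clause now holds.
A satisfying assignment: x1: True; x2: False; x3: False; x4: True; x5: True; x6: True.

Yes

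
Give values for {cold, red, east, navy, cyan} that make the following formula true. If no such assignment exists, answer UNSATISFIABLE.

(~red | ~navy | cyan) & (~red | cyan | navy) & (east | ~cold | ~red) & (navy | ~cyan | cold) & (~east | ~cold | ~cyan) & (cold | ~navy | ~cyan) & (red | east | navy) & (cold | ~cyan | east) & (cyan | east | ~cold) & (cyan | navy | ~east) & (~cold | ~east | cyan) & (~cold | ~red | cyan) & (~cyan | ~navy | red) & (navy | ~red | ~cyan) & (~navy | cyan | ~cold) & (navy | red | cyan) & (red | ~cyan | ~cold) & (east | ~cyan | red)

Branch on red: set red = 0.
Branch on east: set east = 1.
Branch on cold: set cold = 0.
Branch on navy: set navy = 1.
The clause (~cyan) is unit, so cyan = 0.
This assignment satisfies each clause.

cold ↦ 0; red ↦ 0; east ↦ 1; navy ↦ 1; cyan ↦ 0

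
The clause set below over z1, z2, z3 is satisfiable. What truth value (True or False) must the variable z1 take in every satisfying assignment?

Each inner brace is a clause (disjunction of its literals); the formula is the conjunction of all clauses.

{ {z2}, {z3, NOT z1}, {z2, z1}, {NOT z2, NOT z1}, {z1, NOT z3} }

False

Suppose z1 = true.
The clause (z2) is unit, so z2 = true.
Now (NOT z2) is unsatisfied and unit — conflict.
So every satisfying assignment has z1 = False.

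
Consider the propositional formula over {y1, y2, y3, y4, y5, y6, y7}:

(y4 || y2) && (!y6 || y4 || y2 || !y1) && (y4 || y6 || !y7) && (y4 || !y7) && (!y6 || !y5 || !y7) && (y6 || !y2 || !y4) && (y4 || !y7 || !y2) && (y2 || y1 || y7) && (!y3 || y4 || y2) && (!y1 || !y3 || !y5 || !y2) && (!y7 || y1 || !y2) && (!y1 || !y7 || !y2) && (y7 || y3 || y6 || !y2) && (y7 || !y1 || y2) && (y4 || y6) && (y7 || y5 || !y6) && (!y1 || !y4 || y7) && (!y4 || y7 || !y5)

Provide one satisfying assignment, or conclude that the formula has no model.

Try y4 = true.
Try y6 = true.
Try y5 = false.
From the singleton clause (y7), y7 = true.
Try y1 = false.
From the singleton clause (!y2), y2 = false.
All clauses hold; y3 can take either value.

y1 ↦ false; y2 ↦ false; y3 ↦ true; y4 ↦ true; y5 ↦ false; y6 ↦ true; y7 ↦ true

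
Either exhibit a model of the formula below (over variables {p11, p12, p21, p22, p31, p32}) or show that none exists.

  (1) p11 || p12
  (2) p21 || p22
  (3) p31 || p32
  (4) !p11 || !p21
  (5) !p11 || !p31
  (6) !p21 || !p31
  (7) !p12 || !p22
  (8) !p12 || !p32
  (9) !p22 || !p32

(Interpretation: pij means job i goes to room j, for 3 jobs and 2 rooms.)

Try p11 = true.
From the singleton clause (!p21), p21 = false.
From the singleton clause (p22), p22 = true.
From the singleton clause (!p31), p31 = false.
From the singleton clause (p32), p32 = true.
Now (!p32) is unsatisfied and unit — conflict.
That branch fails; take p11 = false instead.
From the singleton clause (p12), p12 = true.
From the singleton clause (!p22), p22 = false.
From the singleton clause (p21), p21 = true.
From the singleton clause (!p31), p31 = false.
From the singleton clause (p32), p32 = true.
Now (!p32) is unsatisfied and unit — conflict.
Neither p11 = true nor p11 = false works.

UNSATISFIABLE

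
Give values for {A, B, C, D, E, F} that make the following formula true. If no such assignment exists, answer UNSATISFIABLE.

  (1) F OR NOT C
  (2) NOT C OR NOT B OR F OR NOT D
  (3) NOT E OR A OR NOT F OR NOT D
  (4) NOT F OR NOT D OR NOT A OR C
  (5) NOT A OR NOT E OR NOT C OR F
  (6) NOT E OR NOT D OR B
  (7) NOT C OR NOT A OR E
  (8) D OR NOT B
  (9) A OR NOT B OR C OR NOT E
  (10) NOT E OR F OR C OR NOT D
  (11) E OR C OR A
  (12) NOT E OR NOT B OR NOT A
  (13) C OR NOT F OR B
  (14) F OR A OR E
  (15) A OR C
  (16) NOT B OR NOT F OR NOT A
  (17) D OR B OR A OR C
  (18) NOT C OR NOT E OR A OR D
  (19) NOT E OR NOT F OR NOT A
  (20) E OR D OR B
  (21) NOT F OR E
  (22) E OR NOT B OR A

Try F = false.
(NOT C) alone gives C = false.
(A) alone gives A = true.
Try D = true.
(NOT E) alone gives E = false.
All clauses hold; B can take either value.

A=true; B=true; C=false; D=true; E=false; F=false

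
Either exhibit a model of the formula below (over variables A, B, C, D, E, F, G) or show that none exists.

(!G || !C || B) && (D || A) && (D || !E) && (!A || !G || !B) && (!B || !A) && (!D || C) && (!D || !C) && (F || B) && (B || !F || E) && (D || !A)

UNSATISFIABLE

Case D = true:
Unit clause (C) forces C = true.
That conflicts with the unit clause (!C).
Backtrack on D: now try D = false.
Unit clause (A) forces A = true.
That conflicts with the unit clause (!A).
Neither D = true nor D = false works.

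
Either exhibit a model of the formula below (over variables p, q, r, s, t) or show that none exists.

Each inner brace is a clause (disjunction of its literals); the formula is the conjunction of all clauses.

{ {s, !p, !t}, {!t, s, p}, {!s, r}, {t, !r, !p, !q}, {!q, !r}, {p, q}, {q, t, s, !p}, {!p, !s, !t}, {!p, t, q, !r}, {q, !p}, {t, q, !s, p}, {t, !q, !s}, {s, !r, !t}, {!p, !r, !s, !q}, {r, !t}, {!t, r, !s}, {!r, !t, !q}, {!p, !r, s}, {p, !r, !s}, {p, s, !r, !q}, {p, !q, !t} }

Try s = false.
Try p = false.
The clause (!t) is unit, so t = false.
The clause (q) is unit, so q = true.
The clause (!r) is unit, so r = false.
This assignment satisfies each clause.

p ↦ false, q ↦ true, r ↦ false, s ↦ false, t ↦ false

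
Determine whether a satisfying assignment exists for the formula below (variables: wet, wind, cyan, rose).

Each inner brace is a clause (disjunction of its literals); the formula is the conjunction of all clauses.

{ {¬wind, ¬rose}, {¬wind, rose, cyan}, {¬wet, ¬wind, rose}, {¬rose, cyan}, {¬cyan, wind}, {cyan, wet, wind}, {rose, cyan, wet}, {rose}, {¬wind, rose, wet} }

(rose) alone gives rose = True.
(¬wind) alone gives wind = False.
(cyan) alone gives cyan = True.
But (¬cyan) is also a unit clause — contradiction.
No assignment satisfies every clause.

No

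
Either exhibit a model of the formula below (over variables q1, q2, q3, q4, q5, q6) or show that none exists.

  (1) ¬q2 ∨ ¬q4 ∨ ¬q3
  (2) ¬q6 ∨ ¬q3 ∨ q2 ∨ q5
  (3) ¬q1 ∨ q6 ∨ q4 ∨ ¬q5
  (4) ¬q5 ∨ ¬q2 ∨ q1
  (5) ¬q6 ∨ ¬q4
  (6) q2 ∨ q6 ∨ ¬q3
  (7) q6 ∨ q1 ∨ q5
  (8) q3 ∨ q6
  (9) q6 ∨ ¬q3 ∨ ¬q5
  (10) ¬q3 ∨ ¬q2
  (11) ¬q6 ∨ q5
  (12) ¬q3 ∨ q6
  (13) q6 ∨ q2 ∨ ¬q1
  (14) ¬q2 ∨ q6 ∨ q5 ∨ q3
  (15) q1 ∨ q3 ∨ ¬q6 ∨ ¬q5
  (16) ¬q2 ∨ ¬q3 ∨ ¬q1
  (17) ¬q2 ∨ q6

Branch on q6: set q6 = True.
Unit clause (¬q4) forces q4 = False.
Unit clause (q5) forces q5 = True.
Branch on q2: set q2 = False.
Branch on q1: set q1 = True.
No clause remains; q3 is free.

q1: True; q2: False; q3: False; q4: False; q5: True; q6: True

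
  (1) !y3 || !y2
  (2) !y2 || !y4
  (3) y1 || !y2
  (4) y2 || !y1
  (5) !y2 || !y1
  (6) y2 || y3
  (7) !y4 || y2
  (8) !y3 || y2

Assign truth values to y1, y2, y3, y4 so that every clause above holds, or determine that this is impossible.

Case y3 = false:
The clause (y2) is unit, so y2 = true.
The clause (!y4) is unit, so y4 = false.
The clause (y1) is unit, so y1 = true.
Now (!y1) is unsatisfied and unit — conflict.
So y3 must be the other value — set y3 = true.
The clause (!y2) is unit, so y2 = false.
Now (y2) is unsatisfied and unit — conflict.
Neither y3 = true nor y3 = false works.

UNSATISFIABLE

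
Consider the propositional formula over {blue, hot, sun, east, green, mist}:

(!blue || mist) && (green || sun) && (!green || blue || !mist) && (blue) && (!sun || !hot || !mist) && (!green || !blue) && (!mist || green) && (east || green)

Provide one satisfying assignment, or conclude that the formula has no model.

The clause (blue) is unit, so blue = true.
The clause (mist) is unit, so mist = true.
The clause (!green) is unit, so green = false.
That conflicts with the unit clause (green).

UNSATISFIABLE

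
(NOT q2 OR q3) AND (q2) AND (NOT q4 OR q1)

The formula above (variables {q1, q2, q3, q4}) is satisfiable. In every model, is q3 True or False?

Suppose q3 = false.
Unit clause (NOT q2) forces q2 = false.
That conflicts with the unit clause (q2).
So every satisfying assignment has q3 = True.

True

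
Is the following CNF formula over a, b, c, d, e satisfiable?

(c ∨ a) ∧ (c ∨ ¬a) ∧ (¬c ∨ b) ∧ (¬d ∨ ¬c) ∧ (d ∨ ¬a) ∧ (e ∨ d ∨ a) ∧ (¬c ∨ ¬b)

No, unsatisfiable

Case c = True:
(b) alone gives b = True.
Now (¬b) is unsatisfied and unit — conflict.
So c must be the other value — set c = False.
(a) alone gives a = True.
Now (¬a) is unsatisfied and unit — conflict.
Either choice for c ends in contradiction.
No assignment satisfies every clause.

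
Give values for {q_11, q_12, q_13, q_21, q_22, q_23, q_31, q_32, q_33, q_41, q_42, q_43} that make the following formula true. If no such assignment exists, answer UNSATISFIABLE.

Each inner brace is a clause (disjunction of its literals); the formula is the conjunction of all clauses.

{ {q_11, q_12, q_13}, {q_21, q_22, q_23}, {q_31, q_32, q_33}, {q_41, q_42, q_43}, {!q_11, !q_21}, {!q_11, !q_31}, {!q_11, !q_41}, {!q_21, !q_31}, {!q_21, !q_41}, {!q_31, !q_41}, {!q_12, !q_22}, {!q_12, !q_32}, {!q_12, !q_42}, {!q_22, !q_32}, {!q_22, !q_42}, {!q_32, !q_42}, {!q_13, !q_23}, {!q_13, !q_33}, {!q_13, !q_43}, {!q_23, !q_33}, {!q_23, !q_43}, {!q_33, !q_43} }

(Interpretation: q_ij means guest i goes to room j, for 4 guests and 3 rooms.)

Branch on q_11: set q_11 = false.
Branch on q_12: set q_12 = true.
The clause (!q_22) is unit, so q_22 = false.
The clause (!q_32) is unit, so q_32 = false.
The clause (!q_42) is unit, so q_42 = false.
Branch on q_21: set q_21 = true.
The clause (!q_31) is unit, so q_31 = false.
The clause (q_33) is unit, so q_33 = true.
The clause (!q_41) is unit, so q_41 = false.
The clause (q_43) is unit, so q_43 = true.
But (!q_43) is also a unit clause — contradiction.
Undo q_21 and try q_21 = false.
The clause (q_23) is unit, so q_23 = true.
The clause (!q_13) is unit, so q_13 = false.
The clause (!q_33) is unit, so q_33 = false.
The clause (q_31) is unit, so q_31 = true.
The clause (!q_41) is unit, so q_41 = false.
The clause (q_43) is unit, so q_43 = true.
But (!q_43) is also a unit clause — contradiction.
Either choice for q_21 ends in contradiction.
Undo q_12 and try q_12 = false.
The clause (q_13) is unit, so q_13 = true.
The clause (!q_23) is unit, so q_23 = false.
The clause (!q_33) is unit, so q_33 = false.
The clause (!q_43) is unit, so q_43 = false.
Branch on q_21: set q_21 = true.
The clause (!q_31) is unit, so q_31 = false.
The clause (q_32) is unit, so q_32 = true.
The clause (!q_41) is unit, so q_41 = false.
The clause (q_42) is unit, so q_42 = true.
But (!q_42) is also a unit clause — contradiction.
Undo q_21 and try q_21 = false.
The clause (q_22) is unit, so q_22 = true.
The clause (!q_32) is unit, so q_32 = false.
The clause (q_31) is unit, so q_31 = true.
The clause (!q_41) is unit, so q_41 = false.
The clause (q_42) is unit, so q_42 = true.
But (!q_42) is also a unit clause — contradiction.
Either choice for q_21 ends in contradiction.
Either choice for q_12 ends in contradiction.
Undo q_11 and try q_11 = true.
The clause (!q_21) is unit, so q_21 = false.
The clause (!q_31) is unit, so q_31 = false.
The clause (!q_41) is unit, so q_41 = false.
Branch on q_22: set q_22 = true.
The clause (!q_12) is unit, so q_12 = false.
The clause (!q_32) is unit, so q_32 = false.
The clause (q_33) is unit, so q_33 = true.
The clause (!q_42) is unit, so q_42 = false.
The clause (q_43) is unit, so q_43 = true.
But (!q_43) is also a unit clause — contradiction.
Undo q_22 and try q_22 = false.
The clause (q_23) is unit, so q_23 = true.
The clause (!q_13) is unit, so q_13 = false.
The clause (!q_33) is unit, so q_33 = false.
The clause (q_32) is unit, so q_32 = true.
The clause (!q_12) is unit, so q_12 = false.
The clause (!q_42) is unit, so q_42 = false.
The clause (q_43) is unit, so q_43 = true.
But (!q_43) is also a unit clause — contradiction.
Either choice for q_22 ends in contradiction.
Either choice for q_11 ends in contradiction.

UNSATISFIABLE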